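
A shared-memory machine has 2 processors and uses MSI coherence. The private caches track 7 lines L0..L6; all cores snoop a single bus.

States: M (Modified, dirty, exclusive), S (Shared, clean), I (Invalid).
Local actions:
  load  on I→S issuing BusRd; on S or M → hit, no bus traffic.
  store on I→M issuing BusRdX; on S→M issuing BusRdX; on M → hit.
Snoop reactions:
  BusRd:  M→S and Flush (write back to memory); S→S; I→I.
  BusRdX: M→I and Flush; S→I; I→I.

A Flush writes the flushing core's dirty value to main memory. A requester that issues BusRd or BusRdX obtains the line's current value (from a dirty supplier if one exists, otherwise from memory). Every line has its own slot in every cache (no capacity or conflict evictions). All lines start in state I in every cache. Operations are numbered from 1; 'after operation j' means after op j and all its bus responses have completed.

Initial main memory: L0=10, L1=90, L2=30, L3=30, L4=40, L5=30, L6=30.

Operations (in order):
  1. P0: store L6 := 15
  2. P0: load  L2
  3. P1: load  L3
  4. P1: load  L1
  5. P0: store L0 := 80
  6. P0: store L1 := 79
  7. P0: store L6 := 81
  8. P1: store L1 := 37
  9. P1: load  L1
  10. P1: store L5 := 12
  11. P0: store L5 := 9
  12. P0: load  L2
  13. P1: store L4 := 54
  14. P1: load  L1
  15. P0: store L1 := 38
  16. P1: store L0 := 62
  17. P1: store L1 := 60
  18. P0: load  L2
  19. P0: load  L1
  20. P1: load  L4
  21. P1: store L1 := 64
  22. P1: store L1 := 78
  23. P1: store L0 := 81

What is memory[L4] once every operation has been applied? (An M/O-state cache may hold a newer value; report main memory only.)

memory[L4] = 40

step 1: P0: store L6 := 15  ⟶  MI  (L6)  txn=BusRdX  M[L6]=30
step 2: P0: load  L2  ⟶  SI  (L2)  txn=BusRd  M[L2]=30
step 3: P1: load  L3  ⟶  IS  (L3)  txn=BusRd  M[L3]=30
step 4: P1: load  L1  ⟶  IS  (L1)  txn=BusRd  M[L1]=90
step 5: P0: store L0 := 80  ⟶  MI  (L0)  txn=BusRdX  M[L0]=10
step 6: P0: store L1 := 79  ⟶  MI  (L1)  txn=BusRdX  M[L1]=90
step 7: P0: store L6 := 81  ⟶  MI  (L6)  txn=∅  M[L6]=30
step 8: P1: store L1 := 37  ⟶  IM  (L1)  txn=BusRdX+Flush  M[L1]=79
step 9: P1: load  L1  ⟶  IM  (L1)  txn=∅  M[L1]=79
step 10: P1: store L5 := 12  ⟶  IM  (L5)  txn=BusRdX  M[L5]=30
step 11: P0: store L5 := 9  ⟶  MI  (L5)  txn=BusRdX+Flush  M[L5]=12
step 12: P0: load  L2  ⟶  SI  (L2)  txn=∅  M[L2]=30
step 13: P1: store L4 := 54  ⟶  IM  (L4)  txn=BusRdX  M[L4]=40
step 14: P1: load  L1  ⟶  IM  (L1)  txn=∅  M[L1]=79
step 15: P0: store L1 := 38  ⟶  MI  (L1)  txn=BusRdX+Flush  M[L1]=37
step 16: P1: store L0 := 62  ⟶  IM  (L0)  txn=BusRdX+Flush  M[L0]=80
step 17: P1: store L1 := 60  ⟶  IM  (L1)  txn=BusRdX+Flush  M[L1]=38
step 18: P0: load  L2  ⟶  SI  (L2)  txn=∅  M[L2]=30
step 19: P0: load  L1  ⟶  SS  (L1)  txn=BusRd+Flush  M[L1]=60
step 20: P1: load  L4  ⟶  IM  (L4)  txn=∅  M[L4]=40
step 21: P1: store L1 := 64  ⟶  IM  (L1)  txn=BusRdX  M[L1]=60
step 22: P1: store L1 := 78  ⟶  IM  (L1)  txn=∅  M[L1]=60
step 23: P1: store L0 := 81  ⟶  IM  (L0)  txn=∅  M[L0]=80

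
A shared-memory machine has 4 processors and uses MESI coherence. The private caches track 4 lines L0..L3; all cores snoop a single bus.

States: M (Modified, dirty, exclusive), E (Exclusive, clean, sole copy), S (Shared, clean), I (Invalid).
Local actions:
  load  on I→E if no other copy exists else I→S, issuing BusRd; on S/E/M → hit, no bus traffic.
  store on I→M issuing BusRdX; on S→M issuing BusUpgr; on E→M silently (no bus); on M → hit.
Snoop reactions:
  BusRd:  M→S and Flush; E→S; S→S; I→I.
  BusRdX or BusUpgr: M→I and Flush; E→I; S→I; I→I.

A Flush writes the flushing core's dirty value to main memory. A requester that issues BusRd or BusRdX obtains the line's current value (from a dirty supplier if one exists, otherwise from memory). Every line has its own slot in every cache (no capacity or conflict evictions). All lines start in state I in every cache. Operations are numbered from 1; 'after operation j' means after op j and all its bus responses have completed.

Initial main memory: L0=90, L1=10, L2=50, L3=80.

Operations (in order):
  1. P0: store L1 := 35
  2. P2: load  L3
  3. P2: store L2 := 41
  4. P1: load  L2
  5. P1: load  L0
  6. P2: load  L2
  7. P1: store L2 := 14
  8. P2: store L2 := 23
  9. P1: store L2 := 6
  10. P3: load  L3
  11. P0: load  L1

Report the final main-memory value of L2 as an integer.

memory[L2] = 23

step 1: P0: store L1 := 35  ⟶  MIII  (L1)  txn=BusRdX  M[L1]=10
step 2: P2: load  L3  ⟶  IIEI  (L3)  txn=BusRd  M[L3]=80
step 3: P2: store L2 := 41  ⟶  IIMI  (L2)  txn=BusRdX  M[L2]=50
step 4: P1: load  L2  ⟶  ISSI  (L2)  txn=BusRd+Flush  M[L2]=41
step 5: P1: load  L0  ⟶  IEII  (L0)  txn=BusRd  M[L0]=90
step 6: P2: load  L2  ⟶  ISSI  (L2)  txn=∅  M[L2]=41
step 7: P1: store L2 := 14  ⟶  IMII  (L2)  txn=BusUpgr  M[L2]=41
step 8: P2: store L2 := 23  ⟶  IIMI  (L2)  txn=BusRdX+Flush  M[L2]=14
step 9: P1: store L2 := 6  ⟶  IMII  (L2)  txn=BusRdX+Flush  M[L2]=23
step 10: P3: load  L3  ⟶  IISS  (L3)  txn=BusRd  M[L3]=80
step 11: P0: load  L1  ⟶  MIII  (L1)  txn=∅  M[L1]=10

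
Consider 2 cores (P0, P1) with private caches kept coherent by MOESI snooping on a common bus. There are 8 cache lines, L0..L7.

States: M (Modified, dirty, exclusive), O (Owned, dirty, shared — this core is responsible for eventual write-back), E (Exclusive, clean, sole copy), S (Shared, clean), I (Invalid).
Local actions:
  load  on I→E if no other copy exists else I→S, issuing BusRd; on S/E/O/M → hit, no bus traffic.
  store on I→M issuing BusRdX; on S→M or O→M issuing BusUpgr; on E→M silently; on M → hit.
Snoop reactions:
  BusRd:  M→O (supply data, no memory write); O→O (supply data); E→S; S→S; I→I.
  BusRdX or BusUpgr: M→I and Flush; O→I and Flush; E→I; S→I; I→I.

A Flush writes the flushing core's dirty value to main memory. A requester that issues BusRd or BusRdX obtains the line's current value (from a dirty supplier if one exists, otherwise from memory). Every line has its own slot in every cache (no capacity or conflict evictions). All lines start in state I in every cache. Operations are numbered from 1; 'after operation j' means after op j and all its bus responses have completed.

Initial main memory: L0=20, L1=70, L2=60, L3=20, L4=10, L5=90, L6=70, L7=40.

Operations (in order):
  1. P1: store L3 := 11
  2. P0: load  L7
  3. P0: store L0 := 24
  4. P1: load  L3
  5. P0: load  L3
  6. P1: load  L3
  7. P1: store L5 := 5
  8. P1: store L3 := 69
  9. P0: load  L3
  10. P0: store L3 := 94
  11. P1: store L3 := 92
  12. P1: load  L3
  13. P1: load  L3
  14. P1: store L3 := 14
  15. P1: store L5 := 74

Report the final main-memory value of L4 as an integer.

[1] P1: store L3 := 11 | P0:I, P1:M(11) | bus: BusRdX
[2] P0: load  L7 | P0:E(40), P1:I | bus: BusRd
[3] P0: store L0 := 24 | P0:M(24), P1:I | bus: BusRdX
[4] P1: load  L3 | P0:I, P1:M(11) | bus: none
[5] P0: load  L3 | P0:S(11), P1:O(11) | bus: BusRd
[6] P1: load  L3 | P0:S(11), P1:O(11) | bus: none
[7] P1: store L5 := 5 | P0:I, P1:M(5) | bus: BusRdX
[8] P1: store L3 := 69 | P0:I, P1:M(69) | bus: BusUpgr
[9] P0: load  L3 | P0:S(69), P1:O(69) | bus: BusRd
[10] P0: store L3 := 94 | P0:M(94), P1:I | bus: BusUpgr,Flush
[11] P1: store L3 := 92 | P0:I, P1:M(92) | bus: BusRdX,Flush
[12] P1: load  L3 | P0:I, P1:M(92) | bus: none
[13] P1: load  L3 | P0:I, P1:M(92) | bus: none
[14] P1: store L3 := 14 | P0:I, P1:M(14) | bus: none
[15] P1: store L5 := 74 | P0:I, P1:M(74) | bus: none

memory[L4] = 10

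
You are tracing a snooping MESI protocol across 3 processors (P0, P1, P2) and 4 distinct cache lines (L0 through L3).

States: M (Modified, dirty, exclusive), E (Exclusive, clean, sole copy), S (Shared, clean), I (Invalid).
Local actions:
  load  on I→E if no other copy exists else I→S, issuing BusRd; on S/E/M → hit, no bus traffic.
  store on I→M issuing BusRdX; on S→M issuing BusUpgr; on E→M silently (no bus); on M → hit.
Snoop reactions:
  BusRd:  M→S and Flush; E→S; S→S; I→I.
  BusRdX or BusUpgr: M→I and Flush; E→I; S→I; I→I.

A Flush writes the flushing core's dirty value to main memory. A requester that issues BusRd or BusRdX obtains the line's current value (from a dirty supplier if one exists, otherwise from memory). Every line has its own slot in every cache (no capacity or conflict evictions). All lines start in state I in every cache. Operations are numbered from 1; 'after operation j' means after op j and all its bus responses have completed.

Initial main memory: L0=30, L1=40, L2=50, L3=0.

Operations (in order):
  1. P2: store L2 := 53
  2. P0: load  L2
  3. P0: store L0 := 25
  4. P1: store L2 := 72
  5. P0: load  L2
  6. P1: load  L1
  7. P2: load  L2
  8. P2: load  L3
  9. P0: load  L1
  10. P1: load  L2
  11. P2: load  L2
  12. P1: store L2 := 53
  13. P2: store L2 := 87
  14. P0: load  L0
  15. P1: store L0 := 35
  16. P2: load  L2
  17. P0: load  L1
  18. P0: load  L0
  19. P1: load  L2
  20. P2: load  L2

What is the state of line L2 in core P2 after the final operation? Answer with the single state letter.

1. P2: store L2 := 53  bus=[BusRdX]  L2: P0=I P1=I P2=M  mem[L2]=50
2. P0: load  L2  bus=[BusRd,Flush]  L2: P0=S P1=I P2=S  mem[L2]=53
3. P0: store L0 := 25  bus=[BusRdX]  L0: P0=M P1=I P2=I  mem[L0]=30
4. P1: store L2 := 72  bus=[BusRdX]  L2: P0=I P1=M P2=I  mem[L2]=53
5. P0: load  L2  bus=[BusRd,Flush]  L2: P0=S P1=S P2=I  mem[L2]=72
6. P1: load  L1  bus=[BusRd]  L1: P0=I P1=E P2=I  mem[L1]=40
7. P2: load  L2  bus=[BusRd]  L2: P0=S P1=S P2=S  mem[L2]=72
8. P2: load  L3  bus=[BusRd]  L3: P0=I P1=I P2=E  mem[L3]=0
9. P0: load  L1  bus=[BusRd]  L1: P0=S P1=S P2=I  mem[L1]=40
10. P1: load  L2  bus=[-]  L2: P0=S P1=S P2=S  mem[L2]=72
11. P2: load  L2  bus=[-]  L2: P0=S P1=S P2=S  mem[L2]=72
12. P1: store L2 := 53  bus=[BusUpgr]  L2: P0=I P1=M P2=I  mem[L2]=72
13. P2: store L2 := 87  bus=[BusRdX,Flush]  L2: P0=I P1=I P2=M  mem[L2]=53
14. P0: load  L0  bus=[-]  L0: P0=M P1=I P2=I  mem[L0]=30
15. P1: store L0 := 35  bus=[BusRdX,Flush]  L0: P0=I P1=M P2=I  mem[L0]=25
16. P2: load  L2  bus=[-]  L2: P0=I P1=I P2=M  mem[L2]=53
17. P0: load  L1  bus=[-]  L1: P0=S P1=S P2=I  mem[L1]=40
18. P0: load  L0  bus=[BusRd,Flush]  L0: P0=S P1=S P2=I  mem[L0]=35
19. P1: load  L2  bus=[BusRd,Flush]  L2: P0=I P1=S P2=S  mem[L2]=87
20. P2: load  L2  bus=[-]  L2: P0=I P1=S P2=S  mem[L2]=87

state = S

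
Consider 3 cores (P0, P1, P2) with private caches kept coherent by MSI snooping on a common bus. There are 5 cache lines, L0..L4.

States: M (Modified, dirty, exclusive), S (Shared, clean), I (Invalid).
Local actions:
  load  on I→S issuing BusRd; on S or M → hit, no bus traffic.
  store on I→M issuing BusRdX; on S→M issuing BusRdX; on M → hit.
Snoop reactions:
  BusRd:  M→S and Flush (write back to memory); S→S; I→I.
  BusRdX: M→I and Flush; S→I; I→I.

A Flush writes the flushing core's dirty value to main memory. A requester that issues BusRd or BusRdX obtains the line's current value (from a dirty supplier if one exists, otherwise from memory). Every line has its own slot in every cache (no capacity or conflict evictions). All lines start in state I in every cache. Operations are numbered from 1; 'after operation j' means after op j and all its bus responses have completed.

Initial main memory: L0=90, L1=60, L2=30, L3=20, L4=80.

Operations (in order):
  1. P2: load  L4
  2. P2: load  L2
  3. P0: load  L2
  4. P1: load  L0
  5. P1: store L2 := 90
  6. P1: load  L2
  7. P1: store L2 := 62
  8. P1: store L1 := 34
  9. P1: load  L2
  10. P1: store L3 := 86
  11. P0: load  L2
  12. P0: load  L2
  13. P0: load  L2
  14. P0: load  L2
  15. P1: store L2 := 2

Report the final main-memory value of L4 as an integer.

step 1: P2: load  L4  ⟶  IIS  (L4)  txn=BusRd  M[L4]=80
step 2: P2: load  L2  ⟶  IIS  (L2)  txn=BusRd  M[L2]=30
step 3: P0: load  L2  ⟶  SIS  (L2)  txn=BusRd  M[L2]=30
step 4: P1: load  L0  ⟶  ISI  (L0)  txn=BusRd  M[L0]=90
step 5: P1: store L2 := 90  ⟶  IMI  (L2)  txn=BusRdX  M[L2]=30
step 6: P1: load  L2  ⟶  IMI  (L2)  txn=∅  M[L2]=30
step 7: P1: store L2 := 62  ⟶  IMI  (L2)  txn=∅  M[L2]=30
step 8: P1: store L1 := 34  ⟶  IMI  (L1)  txn=BusRdX  M[L1]=60
step 9: P1: load  L2  ⟶  IMI  (L2)  txn=∅  M[L2]=30
step 10: P1: store L3 := 86  ⟶  IMI  (L3)  txn=BusRdX  M[L3]=20
step 11: P0: load  L2  ⟶  SSI  (L2)  txn=BusRd+Flush  M[L2]=62
step 12: P0: load  L2  ⟶  SSI  (L2)  txn=∅  M[L2]=62
step 13: P0: load  L2  ⟶  SSI  (L2)  txn=∅  M[L2]=62
step 14: P0: load  L2  ⟶  SSI  (L2)  txn=∅  M[L2]=62
step 15: P1: store L2 := 2  ⟶  IMI  (L2)  txn=BusRdX  M[L2]=62

memory[L4] = 80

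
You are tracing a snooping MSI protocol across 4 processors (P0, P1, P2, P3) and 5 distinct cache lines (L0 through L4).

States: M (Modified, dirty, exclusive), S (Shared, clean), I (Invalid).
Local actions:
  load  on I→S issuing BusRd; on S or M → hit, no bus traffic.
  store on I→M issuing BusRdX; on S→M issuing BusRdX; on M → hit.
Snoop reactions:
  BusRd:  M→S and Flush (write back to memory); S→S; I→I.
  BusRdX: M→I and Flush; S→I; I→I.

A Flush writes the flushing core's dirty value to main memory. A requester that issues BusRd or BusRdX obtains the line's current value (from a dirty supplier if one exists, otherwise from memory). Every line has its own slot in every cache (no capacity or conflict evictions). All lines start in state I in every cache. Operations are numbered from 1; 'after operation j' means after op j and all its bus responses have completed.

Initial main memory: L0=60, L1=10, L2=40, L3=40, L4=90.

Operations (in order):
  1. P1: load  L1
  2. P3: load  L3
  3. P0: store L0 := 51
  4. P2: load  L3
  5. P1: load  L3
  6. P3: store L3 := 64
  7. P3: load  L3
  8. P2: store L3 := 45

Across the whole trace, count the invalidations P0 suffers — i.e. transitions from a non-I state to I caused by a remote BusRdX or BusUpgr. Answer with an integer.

1. P1: load  L1  bus=[BusRd]  L1: P0=I P1=S P2=I P3=I  mem[L1]=10
2. P3: load  L3  bus=[BusRd]  L3: P0=I P1=I P2=I P3=S  mem[L3]=40
3. P0: store L0 := 51  bus=[BusRdX]  L0: P0=M P1=I P2=I P3=I  mem[L0]=60
4. P2: load  L3  bus=[BusRd]  L3: P0=I P1=I P2=S P3=S  mem[L3]=40
5. P1: load  L3  bus=[BusRd]  L3: P0=I P1=S P2=S P3=S  mem[L3]=40
6. P3: store L3 := 64  bus=[BusRdX]  L3: P0=I P1=I P2=I P3=M  mem[L3]=40
7. P3: load  L3  bus=[-]  L3: P0=I P1=I P2=I P3=M  mem[L3]=40
8. P2: store L3 := 45  bus=[BusRdX,Flush]  L3: P0=I P1=I P2=M P3=I  mem[L3]=64

invalidations = 0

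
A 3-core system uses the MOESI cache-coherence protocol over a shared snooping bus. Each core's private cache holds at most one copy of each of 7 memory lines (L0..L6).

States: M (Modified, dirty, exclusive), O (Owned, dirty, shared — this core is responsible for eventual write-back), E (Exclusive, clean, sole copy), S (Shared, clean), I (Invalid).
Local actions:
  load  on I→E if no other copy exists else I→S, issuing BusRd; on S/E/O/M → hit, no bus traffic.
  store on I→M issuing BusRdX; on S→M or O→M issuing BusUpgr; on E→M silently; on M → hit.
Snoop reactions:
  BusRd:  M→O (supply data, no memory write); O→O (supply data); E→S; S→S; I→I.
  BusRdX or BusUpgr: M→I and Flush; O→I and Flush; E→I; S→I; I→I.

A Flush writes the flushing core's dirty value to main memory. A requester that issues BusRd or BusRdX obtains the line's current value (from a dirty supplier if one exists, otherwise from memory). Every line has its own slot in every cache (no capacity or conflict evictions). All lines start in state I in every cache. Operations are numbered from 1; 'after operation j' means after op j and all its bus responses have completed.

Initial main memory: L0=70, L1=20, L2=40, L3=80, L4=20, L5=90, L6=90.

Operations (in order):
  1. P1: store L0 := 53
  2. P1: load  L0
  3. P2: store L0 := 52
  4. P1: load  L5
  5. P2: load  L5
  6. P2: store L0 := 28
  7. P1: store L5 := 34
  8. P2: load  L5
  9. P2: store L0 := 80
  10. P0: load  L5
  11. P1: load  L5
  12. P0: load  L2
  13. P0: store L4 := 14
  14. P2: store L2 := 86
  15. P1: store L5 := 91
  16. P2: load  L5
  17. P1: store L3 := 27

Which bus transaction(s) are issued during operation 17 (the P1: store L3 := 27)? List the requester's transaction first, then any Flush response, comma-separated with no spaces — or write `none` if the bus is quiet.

1. P1: store L0 := 53  bus=[BusRdX]  L0: P0=I P1=M P2=I  mem[L0]=70
2. P1: load  L0  bus=[-]  L0: P0=I P1=M P2=I  mem[L0]=70
3. P2: store L0 := 52  bus=[BusRdX,Flush]  L0: P0=I P1=I P2=M  mem[L0]=53
4. P1: load  L5  bus=[BusRd]  L5: P0=I P1=E P2=I  mem[L5]=90
5. P2: load  L5  bus=[BusRd]  L5: P0=I P1=S P2=S  mem[L5]=90
6. P2: store L0 := 28  bus=[-]  L0: P0=I P1=I P2=M  mem[L0]=53
7. P1: store L5 := 34  bus=[BusUpgr]  L5: P0=I P1=M P2=I  mem[L5]=90
8. P2: load  L5  bus=[BusRd]  L5: P0=I P1=O P2=S  mem[L5]=90
9. P2: store L0 := 80  bus=[-]  L0: P0=I P1=I P2=M  mem[L0]=53
10. P0: load  L5  bus=[BusRd]  L5: P0=S P1=O P2=S  mem[L5]=90
11. P1: load  L5  bus=[-]  L5: P0=S P1=O P2=S  mem[L5]=90
12. P0: load  L2  bus=[BusRd]  L2: P0=E P1=I P2=I  mem[L2]=40
13. P0: store L4 := 14  bus=[BusRdX]  L4: P0=M P1=I P2=I  mem[L4]=20
14. P2: store L2 := 86  bus=[BusRdX]  L2: P0=I P1=I P2=M  mem[L2]=40
15. P1: store L5 := 91  bus=[BusUpgr]  L5: P0=I P1=M P2=I  mem[L5]=90
16. P2: load  L5  bus=[BusRd]  L5: P0=I P1=O P2=S  mem[L5]=90
17. P1: store L3 := 27  bus=[BusRdX]  L3: P0=I P1=M P2=I  mem[L3]=80

bus = BusRdX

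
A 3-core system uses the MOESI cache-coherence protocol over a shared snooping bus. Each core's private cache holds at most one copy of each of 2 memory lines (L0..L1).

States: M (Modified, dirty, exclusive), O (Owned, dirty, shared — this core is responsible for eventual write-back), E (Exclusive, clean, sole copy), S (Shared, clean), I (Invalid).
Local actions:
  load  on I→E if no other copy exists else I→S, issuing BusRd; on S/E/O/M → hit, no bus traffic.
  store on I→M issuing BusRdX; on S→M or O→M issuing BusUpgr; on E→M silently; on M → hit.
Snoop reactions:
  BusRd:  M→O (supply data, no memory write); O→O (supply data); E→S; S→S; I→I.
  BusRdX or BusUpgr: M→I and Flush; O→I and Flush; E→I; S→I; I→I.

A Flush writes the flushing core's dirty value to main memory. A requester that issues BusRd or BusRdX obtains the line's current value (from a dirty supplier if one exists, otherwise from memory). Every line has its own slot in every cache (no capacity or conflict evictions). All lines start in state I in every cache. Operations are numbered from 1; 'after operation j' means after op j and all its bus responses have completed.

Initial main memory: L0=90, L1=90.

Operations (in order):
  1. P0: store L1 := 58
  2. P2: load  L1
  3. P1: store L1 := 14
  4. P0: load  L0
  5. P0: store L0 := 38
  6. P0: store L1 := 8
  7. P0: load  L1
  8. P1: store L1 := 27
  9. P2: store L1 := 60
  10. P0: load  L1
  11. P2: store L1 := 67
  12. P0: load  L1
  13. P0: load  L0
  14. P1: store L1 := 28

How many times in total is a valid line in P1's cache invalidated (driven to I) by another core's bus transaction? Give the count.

  op1 P0: store L1 := 58 → M/I/I on L1; bus BusRdX; mem=90
  op2 P2: load  L1 → O/I/S on L1; bus BusRd; mem=90
  op3 P1: store L1 := 14 → I/M/I on L1; bus BusRdX Flush; mem=58
  op4 P0: load  L0 → E/I/I on L0; bus BusRd; mem=90
  op5 P0: store L0 := 38 → M/I/I on L0; bus (none); mem=90
  op6 P0: store L1 := 8 → M/I/I on L1; bus BusRdX Flush; mem=14
  op7 P0: load  L1 → M/I/I on L1; bus (none); mem=14
  op8 P1: store L1 := 27 → I/M/I on L1; bus BusRdX Flush; mem=8
  op9 P2: store L1 := 60 → I/I/M on L1; bus BusRdX Flush; mem=27
  op10 P0: load  L1 → S/I/O on L1; bus BusRd; mem=27
  op11 P2: store L1 := 67 → I/I/M on L1; bus BusUpgr; mem=27
  op12 P0: load  L1 → S/I/O on L1; bus BusRd; mem=27
  op13 P0: load  L0 → M/I/I on L0; bus (none); mem=90
  op14 P1: store L1 := 28 → I/M/I on L1; bus BusRdX Flush; mem=67

invalidations = 2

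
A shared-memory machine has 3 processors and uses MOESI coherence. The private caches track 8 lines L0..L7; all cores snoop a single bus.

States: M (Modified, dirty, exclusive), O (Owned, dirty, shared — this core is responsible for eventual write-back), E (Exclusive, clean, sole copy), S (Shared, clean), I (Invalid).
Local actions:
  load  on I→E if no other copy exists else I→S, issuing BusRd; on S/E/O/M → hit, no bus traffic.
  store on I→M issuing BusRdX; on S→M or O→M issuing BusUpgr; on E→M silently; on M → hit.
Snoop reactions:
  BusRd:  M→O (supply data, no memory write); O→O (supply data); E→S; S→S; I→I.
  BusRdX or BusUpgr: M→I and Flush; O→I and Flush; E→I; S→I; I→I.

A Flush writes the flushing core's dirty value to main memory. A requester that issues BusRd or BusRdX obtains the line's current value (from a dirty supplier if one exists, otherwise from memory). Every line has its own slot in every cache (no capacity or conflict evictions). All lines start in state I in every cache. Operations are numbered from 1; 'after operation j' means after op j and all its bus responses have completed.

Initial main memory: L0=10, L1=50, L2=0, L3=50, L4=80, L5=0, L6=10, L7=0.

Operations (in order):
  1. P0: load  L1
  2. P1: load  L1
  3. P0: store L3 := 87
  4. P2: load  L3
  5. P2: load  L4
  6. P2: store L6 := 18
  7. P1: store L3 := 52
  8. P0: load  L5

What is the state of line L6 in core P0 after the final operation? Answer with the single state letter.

state = I

[1] P0: load  L1 | P0:E(50), P1:I, P2:I | bus: BusRd
[2] P1: load  L1 | P0:S(50), P1:S(50), P2:I | bus: BusRd
[3] P0: store L3 := 87 | P0:M(87), P1:I, P2:I | bus: BusRdX
[4] P2: load  L3 | P0:O(87), P1:I, P2:S(87) | bus: BusRd
[5] P2: load  L4 | P0:I, P1:I, P2:E(80) | bus: BusRd
[6] P2: store L6 := 18 | P0:I, P1:I, P2:M(18) | bus: BusRdX
[7] P1: store L3 := 52 | P0:I, P1:M(52), P2:I | bus: BusRdX,Flush
[8] P0: load  L5 | P0:E(0), P1:I, P2:I | bus: BusRd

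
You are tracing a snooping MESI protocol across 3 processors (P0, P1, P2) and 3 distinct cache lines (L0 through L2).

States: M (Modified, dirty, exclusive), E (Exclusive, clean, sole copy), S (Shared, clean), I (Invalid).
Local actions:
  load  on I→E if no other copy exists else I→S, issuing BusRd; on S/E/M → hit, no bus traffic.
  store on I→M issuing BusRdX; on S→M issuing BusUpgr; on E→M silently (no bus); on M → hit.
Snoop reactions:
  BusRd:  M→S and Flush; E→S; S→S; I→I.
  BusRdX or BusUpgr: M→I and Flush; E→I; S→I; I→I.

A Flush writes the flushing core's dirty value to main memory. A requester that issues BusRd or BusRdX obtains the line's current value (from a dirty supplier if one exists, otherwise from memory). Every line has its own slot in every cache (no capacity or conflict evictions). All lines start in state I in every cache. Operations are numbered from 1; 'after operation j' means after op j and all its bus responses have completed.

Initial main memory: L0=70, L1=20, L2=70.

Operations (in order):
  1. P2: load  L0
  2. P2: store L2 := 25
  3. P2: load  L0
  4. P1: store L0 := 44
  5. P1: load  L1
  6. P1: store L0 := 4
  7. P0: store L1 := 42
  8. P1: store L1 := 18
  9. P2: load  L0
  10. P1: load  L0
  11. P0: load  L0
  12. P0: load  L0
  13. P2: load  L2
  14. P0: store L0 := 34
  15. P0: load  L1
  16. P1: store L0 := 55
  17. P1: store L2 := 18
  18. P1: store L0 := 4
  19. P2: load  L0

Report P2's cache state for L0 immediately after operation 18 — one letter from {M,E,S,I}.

state = I

  op1 P2: load  L0 → I/I/E on L0; bus BusRd; mem=70
  op2 P2: store L2 := 25 → I/I/M on L2; bus BusRdX; mem=70
  op3 P2: load  L0 → I/I/E on L0; bus (none); mem=70
  op4 P1: store L0 := 44 → I/M/I on L0; bus BusRdX; mem=70
  op5 P1: load  L1 → I/E/I on L1; bus BusRd; mem=20
  op6 P1: store L0 := 4 → I/M/I on L0; bus (none); mem=70
  op7 P0: store L1 := 42 → M/I/I on L1; bus BusRdX; mem=20
  op8 P1: store L1 := 18 → I/M/I on L1; bus BusRdX Flush; mem=42
  op9 P2: load  L0 → I/S/S on L0; bus BusRd Flush; mem=4
  op10 P1: load  L0 → I/S/S on L0; bus (none); mem=4
  op11 P0: load  L0 → S/S/S on L0; bus BusRd; mem=4
  op12 P0: load  L0 → S/S/S on L0; bus (none); mem=4
  op13 P2: load  L2 → I/I/M on L2; bus (none); mem=70
  op14 P0: store L0 := 34 → M/I/I on L0; bus BusUpgr; mem=4
  op15 P0: load  L1 → S/S/I on L1; bus BusRd Flush; mem=18
  op16 P1: store L0 := 55 → I/M/I on L0; bus BusRdX Flush; mem=34
  op17 P1: store L2 := 18 → I/M/I on L2; bus BusRdX Flush; mem=25
  op18 P1: store L0 := 4 → I/M/I on L0; bus (none); mem=34
  op19 P2: load  L0 → I/S/S on L0; bus BusRd Flush; mem=4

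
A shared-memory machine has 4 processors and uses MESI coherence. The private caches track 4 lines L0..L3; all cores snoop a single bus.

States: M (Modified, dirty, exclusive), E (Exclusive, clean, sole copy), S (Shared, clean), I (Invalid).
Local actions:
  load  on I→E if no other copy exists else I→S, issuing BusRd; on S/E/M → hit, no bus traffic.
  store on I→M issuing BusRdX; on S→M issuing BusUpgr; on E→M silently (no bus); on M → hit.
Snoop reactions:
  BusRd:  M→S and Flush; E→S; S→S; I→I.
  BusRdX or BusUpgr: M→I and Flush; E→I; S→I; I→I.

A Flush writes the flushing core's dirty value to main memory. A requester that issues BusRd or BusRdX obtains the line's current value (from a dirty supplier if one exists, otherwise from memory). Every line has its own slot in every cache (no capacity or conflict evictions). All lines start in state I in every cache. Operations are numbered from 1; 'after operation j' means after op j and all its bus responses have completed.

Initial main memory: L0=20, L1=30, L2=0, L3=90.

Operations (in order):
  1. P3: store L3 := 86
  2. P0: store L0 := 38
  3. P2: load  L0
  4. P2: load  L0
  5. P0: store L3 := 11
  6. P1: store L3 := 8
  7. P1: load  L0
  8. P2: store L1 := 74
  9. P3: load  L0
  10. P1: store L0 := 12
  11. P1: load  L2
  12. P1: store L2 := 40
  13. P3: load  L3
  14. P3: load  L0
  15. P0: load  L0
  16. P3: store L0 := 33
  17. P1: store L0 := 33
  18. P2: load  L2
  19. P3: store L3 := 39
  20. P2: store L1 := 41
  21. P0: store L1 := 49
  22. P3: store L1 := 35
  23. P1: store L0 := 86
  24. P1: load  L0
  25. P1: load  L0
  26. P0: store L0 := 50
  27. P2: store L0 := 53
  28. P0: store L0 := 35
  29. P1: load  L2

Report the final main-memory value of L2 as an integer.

[1] P3: store L3 := 86 | P0:I, P1:I, P2:I, P3:M(86) | bus: BusRdX
[2] P0: store L0 := 38 | P0:M(38), P1:I, P2:I, P3:I | bus: BusRdX
[3] P2: load  L0 | P0:S(38), P1:I, P2:S(38), P3:I | bus: BusRd,Flush
[4] P2: load  L0 | P0:S(38), P1:I, P2:S(38), P3:I | bus: none
[5] P0: store L3 := 11 | P0:M(11), P1:I, P2:I, P3:I | bus: BusRdX,Flush
[6] P1: store L3 := 8 | P0:I, P1:M(8), P2:I, P3:I | bus: BusRdX,Flush
[7] P1: load  L0 | P0:S(38), P1:S(38), P2:S(38), P3:I | bus: BusRd
[8] P2: store L1 := 74 | P0:I, P1:I, P2:M(74), P3:I | bus: BusRdX
[9] P3: load  L0 | P0:S(38), P1:S(38), P2:S(38), P3:S(38) | bus: BusRd
[10] P1: store L0 := 12 | P0:I, P1:M(12), P2:I, P3:I | bus: BusUpgr
[11] P1: load  L2 | P0:I, P1:E(0), P2:I, P3:I | bus: BusRd
[12] P1: store L2 := 40 | P0:I, P1:M(40), P2:I, P3:I | bus: none
[13] P3: load  L3 | P0:I, P1:S(8), P2:I, P3:S(8) | bus: BusRd,Flush
[14] P3: load  L0 | P0:I, P1:S(12), P2:I, P3:S(12) | bus: BusRd,Flush
[15] P0: load  L0 | P0:S(12), P1:S(12), P2:I, P3:S(12) | bus: BusRd
[16] P3: store L0 := 33 | P0:I, P1:I, P2:I, P3:M(33) | bus: BusUpgr
[17] P1: store L0 := 33 | P0:I, P1:M(33), P2:I, P3:I | bus: BusRdX,Flush
[18] P2: load  L2 | P0:I, P1:S(40), P2:S(40), P3:I | bus: BusRd,Flush
[19] P3: store L3 := 39 | P0:I, P1:I, P2:I, P3:M(39) | bus: BusUpgr
[20] P2: store L1 := 41 | P0:I, P1:I, P2:M(41), P3:I | bus: none
[21] P0: store L1 := 49 | P0:M(49), P1:I, P2:I, P3:I | bus: BusRdX,Flush
[22] P3: store L1 := 35 | P0:I, P1:I, P2:I, P3:M(35) | bus: BusRdX,Flush
[23] P1: store L0 := 86 | P0:I, P1:M(86), P2:I, P3:I | bus: none
[24] P1: load  L0 | P0:I, P1:M(86), P2:I, P3:I | bus: none
[25] P1: load  L0 | P0:I, P1:M(86), P2:I, P3:I | bus: none
[26] P0: store L0 := 50 | P0:M(50), P1:I, P2:I, P3:I | bus: BusRdX,Flush
[27] P2: store L0 := 53 | P0:I, P1:I, P2:M(53), P3:I | bus: BusRdX,Flush
[28] P0: store L0 := 35 | P0:M(35), P1:I, P2:I, P3:I | bus: BusRdX,Flush
[29] P1: load  L2 | P0:I, P1:S(40), P2:S(40), P3:I | bus: none

memory[L2] = 40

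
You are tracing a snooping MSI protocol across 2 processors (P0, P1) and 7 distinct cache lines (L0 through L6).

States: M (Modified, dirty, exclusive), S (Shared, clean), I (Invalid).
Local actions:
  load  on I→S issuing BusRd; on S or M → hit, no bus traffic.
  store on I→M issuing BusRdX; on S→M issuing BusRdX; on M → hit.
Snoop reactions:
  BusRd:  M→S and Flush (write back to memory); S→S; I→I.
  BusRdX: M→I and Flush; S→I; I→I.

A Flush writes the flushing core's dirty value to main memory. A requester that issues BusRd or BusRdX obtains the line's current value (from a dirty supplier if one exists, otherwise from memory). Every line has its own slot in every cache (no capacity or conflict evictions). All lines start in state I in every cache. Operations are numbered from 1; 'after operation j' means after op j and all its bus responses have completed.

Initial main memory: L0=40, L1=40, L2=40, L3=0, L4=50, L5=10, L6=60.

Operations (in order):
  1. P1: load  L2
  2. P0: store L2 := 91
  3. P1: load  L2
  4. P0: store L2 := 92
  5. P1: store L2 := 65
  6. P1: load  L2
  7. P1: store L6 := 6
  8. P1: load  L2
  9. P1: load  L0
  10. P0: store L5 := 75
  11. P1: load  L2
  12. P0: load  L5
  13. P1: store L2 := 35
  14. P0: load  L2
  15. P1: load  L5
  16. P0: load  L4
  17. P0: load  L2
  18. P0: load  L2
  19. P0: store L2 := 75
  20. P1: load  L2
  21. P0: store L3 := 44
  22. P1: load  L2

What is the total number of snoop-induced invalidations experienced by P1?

invalidations = 3

  op1 P1: load  L2 → I/S on L2; bus BusRd; mem=40
  op2 P0: store L2 := 91 → M/I on L2; bus BusRdX; mem=40
  op3 P1: load  L2 → S/S on L2; bus BusRd Flush; mem=91
  op4 P0: store L2 := 92 → M/I on L2; bus BusRdX; mem=91
  op5 P1: store L2 := 65 → I/M on L2; bus BusRdX Flush; mem=92
  op6 P1: load  L2 → I/M on L2; bus (none); mem=92
  op7 P1: store L6 := 6 → I/M on L6; bus BusRdX; mem=60
  op8 P1: load  L2 → I/M on L2; bus (none); mem=92
  op9 P1: load  L0 → I/S on L0; bus BusRd; mem=40
  op10 P0: store L5 := 75 → M/I on L5; bus BusRdX; mem=10
  op11 P1: load  L2 → I/M on L2; bus (none); mem=92
  op12 P0: load  L5 → M/I on L5; bus (none); mem=10
  op13 P1: store L2 := 35 → I/M on L2; bus (none); mem=92
  op14 P0: load  L2 → S/S on L2; bus BusRd Flush; mem=35
  op15 P1: load  L5 → S/S on L5; bus BusRd Flush; mem=75
  op16 P0: load  L4 → S/I on L4; bus BusRd; mem=50
  op17 P0: load  L2 → S/S on L2; bus (none); mem=35
  op18 P0: load  L2 → S/S on L2; bus (none); mem=35
  op19 P0: store L2 := 75 → M/I on L2; bus BusRdX; mem=35
  op20 P1: load  L2 → S/S on L2; bus BusRd Flush; mem=75
  op21 P0: store L3 := 44 → M/I on L3; bus BusRdX; mem=0
  op22 P1: load  L2 → S/S on L2; bus (none); mem=75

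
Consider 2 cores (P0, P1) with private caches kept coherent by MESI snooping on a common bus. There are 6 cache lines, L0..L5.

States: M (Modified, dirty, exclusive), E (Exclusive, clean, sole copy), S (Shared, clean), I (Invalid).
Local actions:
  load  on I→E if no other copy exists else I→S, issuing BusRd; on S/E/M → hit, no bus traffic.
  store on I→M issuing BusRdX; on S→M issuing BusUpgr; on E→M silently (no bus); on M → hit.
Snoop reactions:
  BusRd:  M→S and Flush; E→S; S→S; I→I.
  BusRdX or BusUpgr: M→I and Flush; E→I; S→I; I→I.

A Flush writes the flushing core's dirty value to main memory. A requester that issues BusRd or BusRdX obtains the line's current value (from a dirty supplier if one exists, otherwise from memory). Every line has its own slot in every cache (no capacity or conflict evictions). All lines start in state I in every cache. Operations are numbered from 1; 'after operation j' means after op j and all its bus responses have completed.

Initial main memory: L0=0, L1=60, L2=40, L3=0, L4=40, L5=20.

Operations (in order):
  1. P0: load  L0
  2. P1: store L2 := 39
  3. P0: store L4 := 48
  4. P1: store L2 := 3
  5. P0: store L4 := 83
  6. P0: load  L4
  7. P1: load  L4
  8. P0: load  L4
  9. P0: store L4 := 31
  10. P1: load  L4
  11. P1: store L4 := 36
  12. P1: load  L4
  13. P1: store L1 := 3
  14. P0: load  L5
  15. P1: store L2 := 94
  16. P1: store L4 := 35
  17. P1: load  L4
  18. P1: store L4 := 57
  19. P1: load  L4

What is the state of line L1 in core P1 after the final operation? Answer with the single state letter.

state = M

[1] P0: load  L0 | P0:E(0), P1:I | bus: BusRd
[2] P1: store L2 := 39 | P0:I, P1:M(39) | bus: BusRdX
[3] P0: store L4 := 48 | P0:M(48), P1:I | bus: BusRdX
[4] P1: store L2 := 3 | P0:I, P1:M(3) | bus: none
[5] P0: store L4 := 83 | P0:M(83), P1:I | bus: none
[6] P0: load  L4 | P0:M(83), P1:I | bus: none
[7] P1: load  L4 | P0:S(83), P1:S(83) | bus: BusRd,Flush
[8] P0: load  L4 | P0:S(83), P1:S(83) | bus: none
[9] P0: store L4 := 31 | P0:M(31), P1:I | bus: BusUpgr
[10] P1: load  L4 | P0:S(31), P1:S(31) | bus: BusRd,Flush
[11] P1: store L4 := 36 | P0:I, P1:M(36) | bus: BusUpgr
[12] P1: load  L4 | P0:I, P1:M(36) | bus: none
[13] P1: store L1 := 3 | P0:I, P1:M(3) | bus: BusRdX
[14] P0: load  L5 | P0:E(20), P1:I | bus: BusRd
[15] P1: store L2 := 94 | P0:I, P1:M(94) | bus: none
[16] P1: store L4 := 35 | P0:I, P1:M(35) | bus: none
[17] P1: load  L4 | P0:I, P1:M(35) | bus: none
[18] P1: store L4 := 57 | P0:I, P1:M(57) | bus: none
[19] P1: load  L4 | P0:I, P1:M(57) | bus: none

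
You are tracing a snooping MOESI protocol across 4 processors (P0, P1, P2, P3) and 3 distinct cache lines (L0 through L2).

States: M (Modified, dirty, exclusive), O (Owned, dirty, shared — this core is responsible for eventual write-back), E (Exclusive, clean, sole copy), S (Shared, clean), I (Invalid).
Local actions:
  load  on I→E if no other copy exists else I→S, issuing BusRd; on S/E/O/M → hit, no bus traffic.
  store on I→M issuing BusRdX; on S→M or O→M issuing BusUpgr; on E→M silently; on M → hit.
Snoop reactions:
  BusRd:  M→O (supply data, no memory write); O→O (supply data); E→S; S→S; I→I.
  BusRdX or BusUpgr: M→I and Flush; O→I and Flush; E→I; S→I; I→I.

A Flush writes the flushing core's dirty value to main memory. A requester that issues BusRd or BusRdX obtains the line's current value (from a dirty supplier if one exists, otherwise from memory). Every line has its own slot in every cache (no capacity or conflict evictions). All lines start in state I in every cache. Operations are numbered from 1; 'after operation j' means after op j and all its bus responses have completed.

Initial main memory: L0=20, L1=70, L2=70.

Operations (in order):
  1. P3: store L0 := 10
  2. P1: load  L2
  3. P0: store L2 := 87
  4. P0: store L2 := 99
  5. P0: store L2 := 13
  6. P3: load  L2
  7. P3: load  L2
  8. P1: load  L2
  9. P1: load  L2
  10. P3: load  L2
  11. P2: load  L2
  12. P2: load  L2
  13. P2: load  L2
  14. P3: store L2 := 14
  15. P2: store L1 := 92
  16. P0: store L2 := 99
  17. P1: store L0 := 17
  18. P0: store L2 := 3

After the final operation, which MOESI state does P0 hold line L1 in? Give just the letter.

[1] P3: store L0 := 10 | P0:I, P1:I, P2:I, P3:M(10) | bus: BusRdX
[2] P1: load  L2 | P0:I, P1:E(70), P2:I, P3:I | bus: BusRd
[3] P0: store L2 := 87 | P0:M(87), P1:I, P2:I, P3:I | bus: BusRdX
[4] P0: store L2 := 99 | P0:M(99), P1:I, P2:I, P3:I | bus: none
[5] P0: store L2 := 13 | P0:M(13), P1:I, P2:I, P3:I | bus: none
[6] P3: load  L2 | P0:O(13), P1:I, P2:I, P3:S(13) | bus: BusRd
[7] P3: load  L2 | P0:O(13), P1:I, P2:I, P3:S(13) | bus: none
[8] P1: load  L2 | P0:O(13), P1:S(13), P2:I, P3:S(13) | bus: BusRd
[9] P1: load  L2 | P0:O(13), P1:S(13), P2:I, P3:S(13) | bus: none
[10] P3: load  L2 | P0:O(13), P1:S(13), P2:I, P3:S(13) | bus: none
[11] P2: load  L2 | P0:O(13), P1:S(13), P2:S(13), P3:S(13) | bus: BusRd
[12] P2: load  L2 | P0:O(13), P1:S(13), P2:S(13), P3:S(13) | bus: none
[13] P2: load  L2 | P0:O(13), P1:S(13), P2:S(13), P3:S(13) | bus: none
[14] P3: store L2 := 14 | P0:I, P1:I, P2:I, P3:M(14) | bus: BusUpgr,Flush
[15] P2: store L1 := 92 | P0:I, P1:I, P2:M(92), P3:I | bus: BusRdX
[16] P0: store L2 := 99 | P0:M(99), P1:I, P2:I, P3:I | bus: BusRdX,Flush
[17] P1: store L0 := 17 | P0:I, P1:M(17), P2:I, P3:I | bus: BusRdX,Flush
[18] P0: store L2 := 3 | P0:M(3), P1:I, P2:I, P3:I | bus: none

state = I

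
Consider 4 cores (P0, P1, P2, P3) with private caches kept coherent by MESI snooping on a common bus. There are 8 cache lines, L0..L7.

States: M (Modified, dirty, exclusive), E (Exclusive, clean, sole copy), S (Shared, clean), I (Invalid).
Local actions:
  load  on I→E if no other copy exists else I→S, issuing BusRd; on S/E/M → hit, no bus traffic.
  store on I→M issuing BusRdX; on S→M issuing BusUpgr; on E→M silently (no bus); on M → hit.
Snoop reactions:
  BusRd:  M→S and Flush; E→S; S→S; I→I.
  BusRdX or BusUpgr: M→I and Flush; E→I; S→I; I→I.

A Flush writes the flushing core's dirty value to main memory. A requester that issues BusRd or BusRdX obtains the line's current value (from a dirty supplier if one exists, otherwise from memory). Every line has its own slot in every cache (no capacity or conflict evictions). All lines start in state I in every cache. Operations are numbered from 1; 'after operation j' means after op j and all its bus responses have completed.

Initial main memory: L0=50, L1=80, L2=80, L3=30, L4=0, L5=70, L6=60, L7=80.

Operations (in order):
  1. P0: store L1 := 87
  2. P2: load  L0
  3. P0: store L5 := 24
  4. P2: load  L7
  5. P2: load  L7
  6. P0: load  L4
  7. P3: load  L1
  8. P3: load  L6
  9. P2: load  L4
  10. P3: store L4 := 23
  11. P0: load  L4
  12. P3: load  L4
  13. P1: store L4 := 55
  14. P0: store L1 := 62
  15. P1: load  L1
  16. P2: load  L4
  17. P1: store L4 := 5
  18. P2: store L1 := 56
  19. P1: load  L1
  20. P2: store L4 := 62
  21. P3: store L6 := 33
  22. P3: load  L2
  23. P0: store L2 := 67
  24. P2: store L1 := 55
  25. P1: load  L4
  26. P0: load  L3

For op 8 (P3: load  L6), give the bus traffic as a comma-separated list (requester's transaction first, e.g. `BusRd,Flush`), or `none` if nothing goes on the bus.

bus = BusRd

step 1: P0: store L1 := 87  ⟶  MIII  (L1)  txn=BusRdX  M[L1]=80
step 2: P2: load  L0  ⟶  IIEI  (L0)  txn=BusRd  M[L0]=50
step 3: P0: store L5 := 24  ⟶  MIII  (L5)  txn=BusRdX  M[L5]=70
step 4: P2: load  L7  ⟶  IIEI  (L7)  txn=BusRd  M[L7]=80
step 5: P2: load  L7  ⟶  IIEI  (L7)  txn=∅  M[L7]=80
step 6: P0: load  L4  ⟶  EIII  (L4)  txn=BusRd  M[L4]=0
step 7: P3: load  L1  ⟶  SIIS  (L1)  txn=BusRd+Flush  M[L1]=87
step 8: P3: load  L6  ⟶  IIIE  (L6)  txn=BusRd  M[L6]=60
step 9: P2: load  L4  ⟶  SISI  (L4)  txn=BusRd  M[L4]=0
step 10: P3: store L4 := 23  ⟶  IIIM  (L4)  txn=BusRdX  M[L4]=0
step 11: P0: load  L4  ⟶  SIIS  (L4)  txn=BusRd+Flush  M[L4]=23
step 12: P3: load  L4  ⟶  SIIS  (L4)  txn=∅  M[L4]=23
step 13: P1: store L4 := 55  ⟶  IMII  (L4)  txn=BusRdX  M[L4]=23
step 14: P0: store L1 := 62  ⟶  MIII  (L1)  txn=BusUpgr  M[L1]=87
step 15: P1: load  L1  ⟶  SSII  (L1)  txn=BusRd+Flush  M[L1]=62
step 16: P2: load  L4  ⟶  ISSI  (L4)  txn=BusRd+Flush  M[L4]=55
step 17: P1: store L4 := 5  ⟶  IMII  (L4)  txn=BusUpgr  M[L4]=55
step 18: P2: store L1 := 56  ⟶  IIMI  (L1)  txn=BusRdX  M[L1]=62
step 19: P1: load  L1  ⟶  ISSI  (L1)  txn=BusRd+Flush  M[L1]=56
step 20: P2: store L4 := 62  ⟶  IIMI  (L4)  txn=BusRdX+Flush  M[L4]=5
step 21: P3: store L6 := 33  ⟶  IIIM  (L6)  txn=∅  M[L6]=60
step 22: P3: load  L2  ⟶  IIIE  (L2)  txn=BusRd  M[L2]=80
step 23: P0: store L2 := 67  ⟶  MIII  (L2)  txn=BusRdX  M[L2]=80
step 24: P2: store L1 := 55  ⟶  IIMI  (L1)  txn=BusUpgr  M[L1]=56
step 25: P1: load  L4  ⟶  ISSI  (L4)  txn=BusRd+Flush  M[L4]=62
step 26: P0: load  L3  ⟶  EIII  (L3)  txn=BusRd  M[L3]=30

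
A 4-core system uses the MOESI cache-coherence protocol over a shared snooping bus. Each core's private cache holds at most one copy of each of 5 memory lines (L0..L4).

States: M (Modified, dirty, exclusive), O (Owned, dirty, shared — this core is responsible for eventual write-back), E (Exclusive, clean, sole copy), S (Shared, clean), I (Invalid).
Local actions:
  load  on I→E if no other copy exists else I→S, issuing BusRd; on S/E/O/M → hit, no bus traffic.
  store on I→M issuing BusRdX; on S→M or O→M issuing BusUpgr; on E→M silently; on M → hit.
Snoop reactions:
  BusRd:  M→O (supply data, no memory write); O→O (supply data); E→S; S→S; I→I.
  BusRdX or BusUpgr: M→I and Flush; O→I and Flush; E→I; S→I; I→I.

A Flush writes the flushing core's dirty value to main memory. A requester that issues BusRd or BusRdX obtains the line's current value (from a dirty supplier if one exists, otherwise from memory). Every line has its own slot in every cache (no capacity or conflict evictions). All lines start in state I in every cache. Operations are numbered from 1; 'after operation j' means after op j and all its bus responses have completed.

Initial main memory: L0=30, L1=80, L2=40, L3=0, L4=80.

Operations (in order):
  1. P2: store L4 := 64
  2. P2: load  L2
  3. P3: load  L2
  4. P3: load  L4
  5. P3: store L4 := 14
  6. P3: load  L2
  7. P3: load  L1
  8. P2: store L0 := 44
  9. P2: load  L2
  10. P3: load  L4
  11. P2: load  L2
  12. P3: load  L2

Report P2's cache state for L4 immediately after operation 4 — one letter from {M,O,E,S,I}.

step 1: P2: store L4 := 64  ⟶  IIMI  (L4)  txn=BusRdX  M[L4]=80
step 2: P2: load  L2  ⟶  IIEI  (L2)  txn=BusRd  M[L2]=40
step 3: P3: load  L2  ⟶  IISS  (L2)  txn=BusRd  M[L2]=40
step 4: P3: load  L4  ⟶  IIOS  (L4)  txn=BusRd  M[L4]=80
step 5: P3: store L4 := 14  ⟶  IIIM  (L4)  txn=BusUpgr+Flush  M[L4]=64
step 6: P3: load  L2  ⟶  IISS  (L2)  txn=∅  M[L2]=40
step 7: P3: load  L1  ⟶  IIIE  (L1)  txn=BusRd  M[L1]=80
step 8: P2: store L0 := 44  ⟶  IIMI  (L0)  txn=BusRdX  M[L0]=30
step 9: P2: load  L2  ⟶  IISS  (L2)  txn=∅  M[L2]=40
step 10: P3: load  L4  ⟶  IIIM  (L4)  txn=∅  M[L4]=64
step 11: P2: load  L2  ⟶  IISS  (L2)  txn=∅  M[L2]=40
step 12: P3: load  L2  ⟶  IISS  (L2)  txn=∅  M[L2]=40

state = O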